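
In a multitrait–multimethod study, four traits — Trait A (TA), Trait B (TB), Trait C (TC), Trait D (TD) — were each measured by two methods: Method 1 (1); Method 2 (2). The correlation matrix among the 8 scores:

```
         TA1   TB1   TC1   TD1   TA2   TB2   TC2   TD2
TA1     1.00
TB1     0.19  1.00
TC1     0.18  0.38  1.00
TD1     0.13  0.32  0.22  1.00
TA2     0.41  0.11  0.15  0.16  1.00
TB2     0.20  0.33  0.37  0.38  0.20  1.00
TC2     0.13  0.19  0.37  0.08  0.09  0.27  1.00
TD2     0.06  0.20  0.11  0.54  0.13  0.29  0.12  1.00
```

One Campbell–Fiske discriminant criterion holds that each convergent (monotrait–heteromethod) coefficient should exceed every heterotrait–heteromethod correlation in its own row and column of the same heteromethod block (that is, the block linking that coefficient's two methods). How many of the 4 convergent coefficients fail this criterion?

Convergent coefficients and their comparison sets:
TA (methods 1·2): 0.41 vs {0.20, 0.11, 0.13, 0.15, 0.06, 0.16} → pass.
TB (methods 1·2): 0.33 vs {0.11, 0.20, 0.19, 0.37, 0.20, 0.38} → fail.
TC (methods 1·2): 0.37 vs {0.15, 0.13, 0.37, 0.19, 0.11, 0.08} → fail.
TD (methods 1·2): 0.54 vs {0.16, 0.06, 0.38, 0.20, 0.08, 0.11} → pass.
2 of 4 fail.

2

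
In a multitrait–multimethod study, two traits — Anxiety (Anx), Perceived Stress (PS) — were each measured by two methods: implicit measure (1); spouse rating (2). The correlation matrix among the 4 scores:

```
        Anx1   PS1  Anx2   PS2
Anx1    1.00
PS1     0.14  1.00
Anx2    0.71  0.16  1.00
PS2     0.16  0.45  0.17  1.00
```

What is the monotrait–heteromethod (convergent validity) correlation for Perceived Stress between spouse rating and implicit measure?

Same trait (PS), different methods: r(PS2, PS1) = 0.45.

0.45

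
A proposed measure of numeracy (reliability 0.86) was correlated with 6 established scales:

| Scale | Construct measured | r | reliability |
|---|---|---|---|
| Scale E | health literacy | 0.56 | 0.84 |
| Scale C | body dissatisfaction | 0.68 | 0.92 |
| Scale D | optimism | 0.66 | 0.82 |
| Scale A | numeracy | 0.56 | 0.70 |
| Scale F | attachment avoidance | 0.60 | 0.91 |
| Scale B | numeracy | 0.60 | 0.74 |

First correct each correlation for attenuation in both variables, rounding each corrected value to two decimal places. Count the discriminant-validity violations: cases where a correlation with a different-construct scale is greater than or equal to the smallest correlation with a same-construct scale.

2

Disattenuated r (r / √(r_scale · r_new)):
  Scale E (disc): 0.56 / √(0.84·0.86) = 0.66
  Scale C (disc): 0.68 / √(0.92·0.86) = 0.76
  Scale D (disc): 0.66 / √(0.82·0.86) = 0.79
  Scale A (conv): 0.56 / √(0.70·0.86) = 0.72
  Scale F (disc): 0.60 / √(0.91·0.86) = 0.68
  Scale B (conv): 0.60 / √(0.74·0.86) = 0.75
Smallest convergent = 0.72. Discriminant values: 0.66, 0.76, 0.79, 0.68; count ≥ 0.72 → 2.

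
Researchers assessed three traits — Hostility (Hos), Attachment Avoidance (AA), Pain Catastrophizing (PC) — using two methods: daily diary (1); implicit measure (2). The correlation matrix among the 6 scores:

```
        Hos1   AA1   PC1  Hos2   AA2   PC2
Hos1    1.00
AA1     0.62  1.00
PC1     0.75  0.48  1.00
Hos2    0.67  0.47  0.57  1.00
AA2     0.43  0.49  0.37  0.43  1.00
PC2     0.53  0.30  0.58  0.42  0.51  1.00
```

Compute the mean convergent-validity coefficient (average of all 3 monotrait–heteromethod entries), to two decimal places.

0.58

Convergent values: 0.67, 0.49, 0.58; mean = 1.74/3 = 0.58.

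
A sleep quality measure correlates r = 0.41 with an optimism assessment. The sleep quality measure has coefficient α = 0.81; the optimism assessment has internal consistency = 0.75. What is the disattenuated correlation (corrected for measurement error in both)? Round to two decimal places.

r_true = r_obs / √(r_xx · r_yy) = 0.41 / √(0.81 × 0.75) = 0.41 / √0.6075 = 0.41 / 0.7794 ≈ 0.53.

0.53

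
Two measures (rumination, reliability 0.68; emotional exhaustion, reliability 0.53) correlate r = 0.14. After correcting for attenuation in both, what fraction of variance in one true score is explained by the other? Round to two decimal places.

0.05

Disattenuated r = 0.14 / √(0.68 × 0.53) = 0.14 / 0.6003 = 0.2332.
Shared true-score variance = 0.2332² = 0.0544 ≈ 0.05.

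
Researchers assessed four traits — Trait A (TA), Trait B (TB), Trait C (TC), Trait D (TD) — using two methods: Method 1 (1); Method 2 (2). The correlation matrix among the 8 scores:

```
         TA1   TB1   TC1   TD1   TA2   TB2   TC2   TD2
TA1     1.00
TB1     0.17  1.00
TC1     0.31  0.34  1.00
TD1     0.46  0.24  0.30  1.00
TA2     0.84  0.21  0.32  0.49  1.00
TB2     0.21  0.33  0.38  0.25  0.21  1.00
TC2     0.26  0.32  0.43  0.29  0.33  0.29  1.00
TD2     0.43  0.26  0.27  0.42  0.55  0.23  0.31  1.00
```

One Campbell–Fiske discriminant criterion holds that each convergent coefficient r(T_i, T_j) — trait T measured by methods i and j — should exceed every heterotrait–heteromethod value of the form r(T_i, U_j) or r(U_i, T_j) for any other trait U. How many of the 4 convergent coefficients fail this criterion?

Checking each validity diagonal entry against its comparison values:
TA (methods 1·2): 0.84 vs {0.21, 0.21, 0.26, 0.32, 0.43, 0.49} → pass.
TB (methods 1·2): 0.33 vs {0.21, 0.21, 0.32, 0.38, 0.26, 0.25} → fail.
TC (methods 1·2): 0.43 vs {0.32, 0.26, 0.38, 0.32, 0.27, 0.29} → pass.
TD (methods 1·2): 0.42 vs {0.49, 0.43, 0.25, 0.26, 0.29, 0.27} → fail.
2 of 4 fail.

2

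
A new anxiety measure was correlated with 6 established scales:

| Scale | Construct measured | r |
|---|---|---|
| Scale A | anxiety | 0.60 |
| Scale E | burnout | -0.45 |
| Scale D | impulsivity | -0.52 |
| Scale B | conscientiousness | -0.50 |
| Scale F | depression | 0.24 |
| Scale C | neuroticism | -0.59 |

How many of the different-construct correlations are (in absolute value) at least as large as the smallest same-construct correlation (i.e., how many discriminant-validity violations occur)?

0

Convergent (same construct = anxiety): Scale A.
Smallest convergent = 0.60. Discriminant |r|: 0.45, 0.52, 0.50, 0.24, 0.59; count ≥ 0.60 → 0.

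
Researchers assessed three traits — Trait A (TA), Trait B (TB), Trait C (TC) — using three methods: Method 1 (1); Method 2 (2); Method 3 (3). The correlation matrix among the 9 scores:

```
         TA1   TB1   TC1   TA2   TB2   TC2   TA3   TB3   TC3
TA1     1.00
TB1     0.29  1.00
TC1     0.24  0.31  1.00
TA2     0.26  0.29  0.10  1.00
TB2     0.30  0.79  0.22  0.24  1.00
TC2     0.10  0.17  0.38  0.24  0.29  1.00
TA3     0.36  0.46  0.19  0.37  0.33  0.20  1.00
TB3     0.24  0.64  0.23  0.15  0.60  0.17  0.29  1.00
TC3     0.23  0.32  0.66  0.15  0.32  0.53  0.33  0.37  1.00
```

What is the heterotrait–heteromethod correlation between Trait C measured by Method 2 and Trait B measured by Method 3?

Different traits and methods: r(TC2, TB3) = 0.17.

0.17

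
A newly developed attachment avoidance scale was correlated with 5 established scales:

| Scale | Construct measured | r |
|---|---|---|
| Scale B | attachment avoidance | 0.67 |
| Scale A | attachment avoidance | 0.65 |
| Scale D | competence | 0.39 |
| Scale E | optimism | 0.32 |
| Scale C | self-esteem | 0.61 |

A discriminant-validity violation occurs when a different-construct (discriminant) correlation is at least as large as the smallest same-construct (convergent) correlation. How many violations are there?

0

Convergent (same construct = attachment avoidance): Scale B, Scale A.
Smallest convergent = 0.65. Discriminant values: 0.39, 0.32, 0.61; count ≥ 0.65 → 0.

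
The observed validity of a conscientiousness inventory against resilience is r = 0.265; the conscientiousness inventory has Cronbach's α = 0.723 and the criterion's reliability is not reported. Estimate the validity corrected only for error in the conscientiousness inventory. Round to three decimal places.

Single correction: r_c = r_obs / √r_xx = 0.265 / √0.723 = 0.265 / 0.8503 ≈ 0.312.

0.312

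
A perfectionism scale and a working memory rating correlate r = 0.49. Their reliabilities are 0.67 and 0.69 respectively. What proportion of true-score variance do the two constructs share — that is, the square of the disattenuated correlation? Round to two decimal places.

Disattenuated r = 0.49 / √(0.67 × 0.69) = 0.49 / 0.6799 = 0.7207.
Shared true-score variance = 0.7207² = 0.5194 ≈ 0.52.

0.52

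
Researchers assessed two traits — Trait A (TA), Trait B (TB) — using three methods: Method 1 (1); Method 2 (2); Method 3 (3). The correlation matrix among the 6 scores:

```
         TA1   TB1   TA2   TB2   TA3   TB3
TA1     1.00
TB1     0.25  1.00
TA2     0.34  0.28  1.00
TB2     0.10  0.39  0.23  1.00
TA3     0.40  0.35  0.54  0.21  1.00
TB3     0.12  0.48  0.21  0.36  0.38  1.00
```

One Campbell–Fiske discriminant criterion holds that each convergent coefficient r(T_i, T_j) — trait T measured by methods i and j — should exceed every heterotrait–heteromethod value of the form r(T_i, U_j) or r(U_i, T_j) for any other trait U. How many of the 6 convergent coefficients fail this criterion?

0

Each convergent coefficient versus the relevant comparison correlations:
TA (methods 1·2): 0.34 vs {0.10, 0.28} → pass.
TA (methods 1·3): 0.40 vs {0.12, 0.35} → pass.
TA (methods 2·3): 0.54 vs {0.21, 0.21} → pass.
TB (methods 1·2): 0.39 vs {0.28, 0.10} → pass.
TB (methods 1·3): 0.48 vs {0.35, 0.12} → pass.
TB (methods 2·3): 0.36 vs {0.21, 0.21} → pass.
0 of 6 fail.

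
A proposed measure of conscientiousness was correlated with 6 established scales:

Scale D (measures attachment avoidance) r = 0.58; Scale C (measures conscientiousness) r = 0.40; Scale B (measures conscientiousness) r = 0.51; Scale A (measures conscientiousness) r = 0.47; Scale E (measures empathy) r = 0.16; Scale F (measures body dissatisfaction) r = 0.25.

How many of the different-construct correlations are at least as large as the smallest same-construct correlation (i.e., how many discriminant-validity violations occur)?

1

Convergent (same construct = conscientiousness): Scale C, Scale B, Scale A.
Smallest convergent = 0.40. Discriminant values: 0.58, 0.16, 0.25; count ≥ 0.40 → 1.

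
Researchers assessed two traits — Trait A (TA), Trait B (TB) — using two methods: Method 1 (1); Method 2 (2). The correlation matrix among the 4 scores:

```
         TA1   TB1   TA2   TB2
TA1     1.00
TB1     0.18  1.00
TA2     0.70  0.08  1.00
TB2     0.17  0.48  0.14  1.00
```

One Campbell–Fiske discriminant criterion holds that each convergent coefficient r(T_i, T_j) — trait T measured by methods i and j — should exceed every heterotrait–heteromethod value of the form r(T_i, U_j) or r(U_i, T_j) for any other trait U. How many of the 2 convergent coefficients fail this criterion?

0

Checking each validity diagonal entry against its comparison values:
TA (methods 1·2): 0.70 vs {0.17, 0.08} → pass.
TB (methods 1·2): 0.48 vs {0.08, 0.17} → pass.
0 of 2 fail.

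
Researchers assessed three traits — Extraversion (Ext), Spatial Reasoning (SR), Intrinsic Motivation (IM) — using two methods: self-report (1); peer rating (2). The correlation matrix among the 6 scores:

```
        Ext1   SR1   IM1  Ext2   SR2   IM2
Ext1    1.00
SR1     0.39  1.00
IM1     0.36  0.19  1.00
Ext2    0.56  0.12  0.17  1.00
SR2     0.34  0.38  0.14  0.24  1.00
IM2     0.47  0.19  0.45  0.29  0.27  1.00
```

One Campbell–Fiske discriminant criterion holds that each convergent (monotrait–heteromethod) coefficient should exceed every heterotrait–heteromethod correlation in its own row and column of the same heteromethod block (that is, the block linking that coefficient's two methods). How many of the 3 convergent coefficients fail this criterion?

1

Convergent coefficients and their comparison sets:
Ext (methods 1·2): 0.56 vs {0.34, 0.12, 0.47, 0.17} → pass.
SR (methods 1·2): 0.38 vs {0.12, 0.34, 0.19, 0.14} → pass.
IM (methods 1·2): 0.45 vs {0.17, 0.47, 0.14, 0.19} → fail.
1 of 3 fail.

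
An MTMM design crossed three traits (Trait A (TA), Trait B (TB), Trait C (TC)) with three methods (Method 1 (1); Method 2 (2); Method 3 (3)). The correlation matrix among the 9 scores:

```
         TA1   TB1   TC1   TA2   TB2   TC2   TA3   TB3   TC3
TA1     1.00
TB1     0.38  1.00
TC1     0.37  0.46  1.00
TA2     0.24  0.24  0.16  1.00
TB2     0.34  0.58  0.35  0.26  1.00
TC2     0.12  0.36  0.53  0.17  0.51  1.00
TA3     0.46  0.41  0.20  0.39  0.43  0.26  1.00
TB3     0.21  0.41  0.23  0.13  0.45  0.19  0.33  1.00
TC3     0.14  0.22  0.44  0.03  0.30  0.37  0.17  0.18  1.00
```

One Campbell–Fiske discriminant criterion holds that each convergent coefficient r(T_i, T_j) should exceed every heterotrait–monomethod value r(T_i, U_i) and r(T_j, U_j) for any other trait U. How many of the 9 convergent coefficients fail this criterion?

5

Each convergent coefficient versus the relevant comparison correlations:
TA (methods 1·2): 0.24 vs {0.38, 0.26, 0.37, 0.17} → fail.
TA (methods 1·3): 0.46 vs {0.38, 0.33, 0.37, 0.17} → pass.
TA (methods 2·3): 0.39 vs {0.26, 0.33, 0.17, 0.17} → pass.
TB (methods 1·2): 0.58 vs {0.38, 0.26, 0.46, 0.51} → pass.
TB (methods 1·3): 0.41 vs {0.38, 0.33, 0.46, 0.18} → fail.
TB (methods 2·3): 0.45 vs {0.26, 0.33, 0.51, 0.18} → fail.
TC (methods 1·2): 0.53 vs {0.37, 0.17, 0.46, 0.51} → pass.
TC (methods 1·3): 0.44 vs {0.37, 0.17, 0.46, 0.18} → fail.
TC (methods 2·3): 0.37 vs {0.17, 0.17, 0.51, 0.18} → fail.
5 of 9 fail.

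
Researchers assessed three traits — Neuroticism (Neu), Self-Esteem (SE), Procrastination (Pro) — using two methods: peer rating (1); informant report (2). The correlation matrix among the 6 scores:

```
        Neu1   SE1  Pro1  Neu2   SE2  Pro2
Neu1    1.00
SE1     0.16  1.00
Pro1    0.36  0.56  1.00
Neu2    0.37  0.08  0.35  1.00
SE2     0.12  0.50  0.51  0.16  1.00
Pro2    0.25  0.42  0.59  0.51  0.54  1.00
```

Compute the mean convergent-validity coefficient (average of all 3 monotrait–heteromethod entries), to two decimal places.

Convergent values: 0.37, 0.50, 0.59; mean = 1.46/3 = 0.49.

0.49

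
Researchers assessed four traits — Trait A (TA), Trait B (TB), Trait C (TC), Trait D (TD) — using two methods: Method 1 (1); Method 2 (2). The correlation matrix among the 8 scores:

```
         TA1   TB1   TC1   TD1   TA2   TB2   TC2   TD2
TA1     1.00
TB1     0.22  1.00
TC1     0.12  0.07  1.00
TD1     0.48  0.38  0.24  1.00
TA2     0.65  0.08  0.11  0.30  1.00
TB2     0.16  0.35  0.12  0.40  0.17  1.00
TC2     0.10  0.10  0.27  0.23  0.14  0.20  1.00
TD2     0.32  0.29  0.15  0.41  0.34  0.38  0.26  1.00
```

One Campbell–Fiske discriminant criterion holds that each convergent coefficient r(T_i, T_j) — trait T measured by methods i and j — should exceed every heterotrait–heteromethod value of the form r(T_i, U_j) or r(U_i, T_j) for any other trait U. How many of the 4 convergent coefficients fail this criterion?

1

Each convergent coefficient versus the relevant comparison correlations:
TA (methods 1·2): 0.65 vs {0.16, 0.08, 0.10, 0.11, 0.32, 0.30} → pass.
TB (methods 1·2): 0.35 vs {0.08, 0.16, 0.10, 0.12, 0.29, 0.40} → fail.
TC (methods 1·2): 0.27 vs {0.11, 0.10, 0.12, 0.10, 0.15, 0.23} → pass.
TD (methods 1·2): 0.41 vs {0.30, 0.32, 0.40, 0.29, 0.23, 0.15} → pass.
1 of 4 fail.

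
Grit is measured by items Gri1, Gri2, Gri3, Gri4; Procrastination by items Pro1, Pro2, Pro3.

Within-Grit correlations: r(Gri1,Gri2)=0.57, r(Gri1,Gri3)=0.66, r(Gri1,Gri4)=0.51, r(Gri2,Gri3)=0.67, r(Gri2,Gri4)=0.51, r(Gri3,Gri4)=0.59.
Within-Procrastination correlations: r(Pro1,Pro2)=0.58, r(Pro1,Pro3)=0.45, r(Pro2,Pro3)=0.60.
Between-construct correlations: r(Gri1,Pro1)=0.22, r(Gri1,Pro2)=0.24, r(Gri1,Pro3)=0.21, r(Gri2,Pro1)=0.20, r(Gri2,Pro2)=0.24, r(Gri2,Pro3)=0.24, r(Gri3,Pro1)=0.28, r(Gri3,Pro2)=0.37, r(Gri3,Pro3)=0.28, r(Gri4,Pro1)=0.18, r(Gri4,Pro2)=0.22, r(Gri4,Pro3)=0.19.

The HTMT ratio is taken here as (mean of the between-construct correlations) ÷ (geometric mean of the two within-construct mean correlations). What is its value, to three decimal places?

Mean heterotrait r = 2.87/12 = 0.2392.
Mean within-Gri = 3.51/6 = 0.5850; mean within-Pro = 1.63/3 = 0.5433.
Geometric mean = √(0.5850 × 0.5433) = 0.5638.
HTMT = 0.2392 / 0.5638 = 0.424.

0.424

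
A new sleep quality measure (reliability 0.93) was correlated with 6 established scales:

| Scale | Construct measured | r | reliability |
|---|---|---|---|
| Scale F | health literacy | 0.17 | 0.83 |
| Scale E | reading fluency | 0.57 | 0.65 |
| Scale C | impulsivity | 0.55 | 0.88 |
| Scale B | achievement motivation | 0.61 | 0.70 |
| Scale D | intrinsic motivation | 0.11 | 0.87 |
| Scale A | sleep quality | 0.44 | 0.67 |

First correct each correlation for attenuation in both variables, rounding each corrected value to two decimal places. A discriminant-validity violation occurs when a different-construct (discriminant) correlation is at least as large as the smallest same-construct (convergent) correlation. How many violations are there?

Disattenuated r (r / √(r_scale · r_new)):
  Scale F (disc): 0.17 / √(0.83·0.93) = 0.19
  Scale E (disc): 0.57 / √(0.65·0.93) = 0.73
  Scale C (disc): 0.55 / √(0.88·0.93) = 0.61
  Scale B (disc): 0.61 / √(0.70·0.93) = 0.76
  Scale D (disc): 0.11 / √(0.87·0.93) = 0.12
  Scale A (conv): 0.44 / √(0.67·0.93) = 0.56
Smallest convergent = 0.56. Discriminant values: 0.19, 0.73, 0.61, 0.76, 0.12; count ≥ 0.56 → 3.

3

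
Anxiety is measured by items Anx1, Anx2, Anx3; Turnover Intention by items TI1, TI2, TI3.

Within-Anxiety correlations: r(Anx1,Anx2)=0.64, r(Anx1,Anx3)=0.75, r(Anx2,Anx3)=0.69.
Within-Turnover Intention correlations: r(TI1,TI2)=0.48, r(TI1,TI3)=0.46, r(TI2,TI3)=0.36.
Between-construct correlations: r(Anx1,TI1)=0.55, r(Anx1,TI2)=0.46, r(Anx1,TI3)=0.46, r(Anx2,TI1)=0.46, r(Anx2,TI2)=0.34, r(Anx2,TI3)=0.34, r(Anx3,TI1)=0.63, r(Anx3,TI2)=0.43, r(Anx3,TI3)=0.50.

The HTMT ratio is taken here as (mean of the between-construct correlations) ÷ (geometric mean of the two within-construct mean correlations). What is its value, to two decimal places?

Mean heterotrait r = 4.17/9 = 0.4633.
Mean within-Anx = 2.08/3 = 0.6933; mean within-TI = 1.30/3 = 0.4333.
Geometric mean = √(0.6933 × 0.4333) = 0.5481.
HTMT = 0.4633 / 0.5481 = 0.85.

0.85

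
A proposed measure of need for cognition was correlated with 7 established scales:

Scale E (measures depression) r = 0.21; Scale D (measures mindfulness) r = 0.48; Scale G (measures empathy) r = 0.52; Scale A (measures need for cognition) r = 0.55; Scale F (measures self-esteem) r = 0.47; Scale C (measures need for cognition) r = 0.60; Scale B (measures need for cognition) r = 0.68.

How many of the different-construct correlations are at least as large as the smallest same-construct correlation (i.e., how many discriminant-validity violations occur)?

0

Convergent (same construct = need for cognition): Scale A, Scale C, Scale B.
Smallest convergent = 0.55. Discriminant values: 0.21, 0.48, 0.52, 0.47; count ≥ 0.55 → 0.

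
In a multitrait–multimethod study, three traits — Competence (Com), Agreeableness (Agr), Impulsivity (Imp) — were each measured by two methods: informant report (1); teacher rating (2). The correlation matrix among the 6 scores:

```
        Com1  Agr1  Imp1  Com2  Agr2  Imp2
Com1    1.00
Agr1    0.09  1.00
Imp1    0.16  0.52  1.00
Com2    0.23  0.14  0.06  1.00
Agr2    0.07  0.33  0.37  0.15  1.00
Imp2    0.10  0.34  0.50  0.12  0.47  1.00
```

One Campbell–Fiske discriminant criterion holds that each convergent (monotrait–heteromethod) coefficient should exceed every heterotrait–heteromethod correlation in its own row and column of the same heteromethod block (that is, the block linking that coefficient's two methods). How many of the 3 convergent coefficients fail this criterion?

Each convergent coefficient versus the relevant comparison correlations:
Com (methods 1·2): 0.23 vs {0.07, 0.14, 0.10, 0.06} → pass.
Agr (methods 1·2): 0.33 vs {0.14, 0.07, 0.34, 0.37} → fail.
Imp (methods 1·2): 0.50 vs {0.06, 0.10, 0.37, 0.34} → pass.
1 of 3 fail.

1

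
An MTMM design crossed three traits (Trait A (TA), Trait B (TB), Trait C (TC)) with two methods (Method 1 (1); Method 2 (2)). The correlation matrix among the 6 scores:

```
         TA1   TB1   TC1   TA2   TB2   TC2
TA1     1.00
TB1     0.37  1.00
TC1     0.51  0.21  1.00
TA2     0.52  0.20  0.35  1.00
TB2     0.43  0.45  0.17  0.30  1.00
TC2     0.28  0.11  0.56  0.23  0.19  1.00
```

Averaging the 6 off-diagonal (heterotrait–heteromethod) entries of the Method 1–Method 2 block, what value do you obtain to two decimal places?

HTHM values (method 1 × method 2): 0.43, 0.28, 0.20, 0.11, 0.35, 0.17; mean = 1.54/6 = 0.26.

0.26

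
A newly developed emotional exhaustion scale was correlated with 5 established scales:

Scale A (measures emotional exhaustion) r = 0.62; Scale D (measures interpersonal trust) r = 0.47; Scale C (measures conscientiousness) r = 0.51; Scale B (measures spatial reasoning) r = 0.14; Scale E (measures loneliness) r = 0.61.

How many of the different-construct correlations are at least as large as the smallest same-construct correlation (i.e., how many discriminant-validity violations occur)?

0

Convergent (same construct = emotional exhaustion): Scale A.
Smallest convergent = 0.62. Discriminant values: 0.47, 0.51, 0.14, 0.61; count ≥ 0.62 → 0.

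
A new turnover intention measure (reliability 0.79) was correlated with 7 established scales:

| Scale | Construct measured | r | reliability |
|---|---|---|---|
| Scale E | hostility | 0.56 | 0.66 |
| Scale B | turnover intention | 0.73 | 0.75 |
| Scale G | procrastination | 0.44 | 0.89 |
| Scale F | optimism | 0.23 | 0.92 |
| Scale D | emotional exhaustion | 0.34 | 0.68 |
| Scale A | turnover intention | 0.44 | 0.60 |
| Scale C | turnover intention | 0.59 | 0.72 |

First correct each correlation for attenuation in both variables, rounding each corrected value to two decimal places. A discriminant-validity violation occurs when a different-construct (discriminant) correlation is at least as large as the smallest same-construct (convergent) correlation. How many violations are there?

Disattenuated r (r / √(r_scale · r_new)):
  Scale E (disc): 0.56 / √(0.66·0.79) = 0.78
  Scale B (conv): 0.73 / √(0.75·0.79) = 0.95
  Scale G (disc): 0.44 / √(0.89·0.79) = 0.52
  Scale F (disc): 0.23 / √(0.92·0.79) = 0.27
  Scale D (disc): 0.34 / √(0.68·0.79) = 0.46
  Scale A (conv): 0.44 / √(0.60·0.79) = 0.64
  Scale C (conv): 0.59 / √(0.72·0.79) = 0.78
Smallest convergent = 0.64. Discriminant values: 0.78, 0.52, 0.27, 0.46; count ≥ 0.64 → 1.

1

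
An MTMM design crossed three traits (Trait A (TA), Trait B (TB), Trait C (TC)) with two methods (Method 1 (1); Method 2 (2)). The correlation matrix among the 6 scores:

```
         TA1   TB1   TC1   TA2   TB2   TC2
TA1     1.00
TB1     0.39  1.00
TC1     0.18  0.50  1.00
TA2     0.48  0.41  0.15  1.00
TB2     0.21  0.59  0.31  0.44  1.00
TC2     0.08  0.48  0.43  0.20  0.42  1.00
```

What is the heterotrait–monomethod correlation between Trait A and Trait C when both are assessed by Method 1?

Different traits, same method: r(TA1, TC1) = 0.18.

0.18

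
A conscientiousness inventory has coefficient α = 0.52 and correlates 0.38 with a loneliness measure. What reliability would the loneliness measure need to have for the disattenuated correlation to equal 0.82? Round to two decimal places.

0.41

r_true = r_obs / √(r_xx · r_yy) ⇒ 0.82 = 0.38 / √(0.52 · r_yy).
√(0.52 · r_yy) = 0.38 / 0.82 = 0.4634; 0.52 · r_yy = 0.2147; r_yy = 0.2147 / 0.52 ≈ 0.41.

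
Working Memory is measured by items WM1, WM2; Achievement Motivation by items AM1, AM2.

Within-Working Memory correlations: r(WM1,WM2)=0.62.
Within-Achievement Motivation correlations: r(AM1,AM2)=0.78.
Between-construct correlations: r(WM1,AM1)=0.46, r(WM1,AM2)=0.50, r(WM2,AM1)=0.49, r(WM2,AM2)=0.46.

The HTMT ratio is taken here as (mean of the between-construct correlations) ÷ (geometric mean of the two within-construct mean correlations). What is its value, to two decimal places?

0.69

Mean between = 1.91/4 = 0.4775.
Mean within-WM = 0.62/1 = 0.6200; mean within-AM = 0.78/1 = 0.7800.
Geometric mean = √(0.6200 × 0.7800) = 0.6954.
HTMT = 0.4775 / 0.6954 = 0.69.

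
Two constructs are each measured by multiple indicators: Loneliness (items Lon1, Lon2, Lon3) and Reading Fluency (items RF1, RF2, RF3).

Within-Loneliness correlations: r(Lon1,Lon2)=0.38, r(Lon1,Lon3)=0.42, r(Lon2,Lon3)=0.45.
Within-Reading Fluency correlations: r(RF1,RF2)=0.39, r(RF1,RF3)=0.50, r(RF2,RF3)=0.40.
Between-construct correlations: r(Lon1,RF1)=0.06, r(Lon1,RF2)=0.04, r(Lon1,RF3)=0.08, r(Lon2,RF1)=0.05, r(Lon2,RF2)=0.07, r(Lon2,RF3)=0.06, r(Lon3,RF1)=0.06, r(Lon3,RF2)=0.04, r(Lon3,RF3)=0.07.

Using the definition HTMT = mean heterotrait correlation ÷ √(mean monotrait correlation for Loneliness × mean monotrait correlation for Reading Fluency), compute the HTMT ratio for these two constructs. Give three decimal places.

0.139

Between-construct mean = 0.53/9 = 0.0589.
Mean within-Lon = 1.25/3 = 0.4167; mean within-RF = 1.29/3 = 0.4300.
Geometric mean = √(0.4167 × 0.4300) = 0.4233.
HTMT = 0.0589 / 0.4233 = 0.139.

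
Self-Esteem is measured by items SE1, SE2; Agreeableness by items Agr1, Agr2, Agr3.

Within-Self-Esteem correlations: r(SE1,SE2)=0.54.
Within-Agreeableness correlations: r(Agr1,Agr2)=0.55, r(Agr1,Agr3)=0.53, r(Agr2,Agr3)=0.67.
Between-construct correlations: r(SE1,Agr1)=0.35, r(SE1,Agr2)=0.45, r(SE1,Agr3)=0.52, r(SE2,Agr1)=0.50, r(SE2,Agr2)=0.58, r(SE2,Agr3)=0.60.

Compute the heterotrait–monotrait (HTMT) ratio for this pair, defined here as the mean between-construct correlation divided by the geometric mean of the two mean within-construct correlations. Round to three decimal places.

Between-construct mean = 3.00/6 = 0.5000.
Mean within-SE = 0.54/1 = 0.5400; mean within-Agr = 1.75/3 = 0.5833.
Geometric mean = √(0.5400 × 0.5833) = 0.5612.
HTMT = 0.5000 / 0.5612 = 0.891.

0.891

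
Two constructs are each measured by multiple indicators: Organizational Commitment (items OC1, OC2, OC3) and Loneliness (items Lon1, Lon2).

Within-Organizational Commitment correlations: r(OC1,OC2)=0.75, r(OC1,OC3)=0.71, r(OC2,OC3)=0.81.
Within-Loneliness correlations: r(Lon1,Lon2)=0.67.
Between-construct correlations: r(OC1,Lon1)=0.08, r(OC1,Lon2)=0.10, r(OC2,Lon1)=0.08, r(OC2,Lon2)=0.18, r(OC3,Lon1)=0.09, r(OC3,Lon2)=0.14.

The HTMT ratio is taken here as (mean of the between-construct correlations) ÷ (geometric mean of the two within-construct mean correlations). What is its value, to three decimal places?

0.157

Mean heterotrait r = 0.67/6 = 0.1117.
Mean within-OC = 2.27/3 = 0.7567; mean within-Lon = 0.67/1 = 0.6700.
Geometric mean = √(0.7567 × 0.6700) = 0.7120.
HTMT = 0.1117 / 0.7120 = 0.157.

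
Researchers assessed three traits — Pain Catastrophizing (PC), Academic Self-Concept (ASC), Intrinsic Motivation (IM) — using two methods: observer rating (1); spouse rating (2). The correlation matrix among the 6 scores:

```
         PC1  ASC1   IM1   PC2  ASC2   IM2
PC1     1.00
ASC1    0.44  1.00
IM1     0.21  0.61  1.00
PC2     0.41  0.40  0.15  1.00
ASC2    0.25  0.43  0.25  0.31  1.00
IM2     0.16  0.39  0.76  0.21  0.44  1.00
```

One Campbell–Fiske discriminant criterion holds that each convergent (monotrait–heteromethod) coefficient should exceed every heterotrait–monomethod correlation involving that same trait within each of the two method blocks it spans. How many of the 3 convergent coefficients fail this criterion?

Each convergent coefficient versus the relevant comparison correlations:
PC (methods 1·2): 0.41 vs {0.44, 0.31, 0.21, 0.21} → fail.
ASC (methods 1·2): 0.43 vs {0.44, 0.31, 0.61, 0.44} → fail.
IM (methods 1·2): 0.76 vs {0.21, 0.21, 0.61, 0.44} → pass.
2 of 3 fail.

2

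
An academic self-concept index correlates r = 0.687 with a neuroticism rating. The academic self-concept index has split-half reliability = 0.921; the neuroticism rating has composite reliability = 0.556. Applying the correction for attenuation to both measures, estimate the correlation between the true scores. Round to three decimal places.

0.960

r_true = r_obs / √(r_xx · r_yy) = 0.687 / √(0.921 × 0.556) = 0.687 / √0.512076 = 0.687 / 0.7156 ≈ 0.960.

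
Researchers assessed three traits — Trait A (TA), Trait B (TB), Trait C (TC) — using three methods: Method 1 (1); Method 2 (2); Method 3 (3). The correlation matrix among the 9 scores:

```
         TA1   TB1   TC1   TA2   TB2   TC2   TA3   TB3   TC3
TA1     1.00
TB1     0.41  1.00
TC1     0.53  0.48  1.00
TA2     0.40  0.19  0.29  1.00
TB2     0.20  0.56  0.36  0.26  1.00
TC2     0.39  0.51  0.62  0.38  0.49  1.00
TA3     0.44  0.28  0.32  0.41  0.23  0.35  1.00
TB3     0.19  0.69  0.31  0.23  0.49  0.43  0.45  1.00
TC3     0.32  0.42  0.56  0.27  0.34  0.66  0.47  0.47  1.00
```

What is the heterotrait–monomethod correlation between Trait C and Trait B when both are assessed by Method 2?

0.49

Different traits, same method: r(TC2, TB2) = 0.49.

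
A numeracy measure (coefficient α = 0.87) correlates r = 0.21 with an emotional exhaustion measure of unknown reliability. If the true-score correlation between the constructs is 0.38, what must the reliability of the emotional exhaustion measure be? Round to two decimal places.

r_true = r_obs / √(r_xx · r_yy) ⇒ 0.38 = 0.21 / √(0.87 · r_yy).
√(0.87 · r_yy) = 0.21 / 0.38 = 0.5526; 0.87 · r_yy = 0.3054; r_yy = 0.3054 / 0.87 ≈ 0.35.

0.35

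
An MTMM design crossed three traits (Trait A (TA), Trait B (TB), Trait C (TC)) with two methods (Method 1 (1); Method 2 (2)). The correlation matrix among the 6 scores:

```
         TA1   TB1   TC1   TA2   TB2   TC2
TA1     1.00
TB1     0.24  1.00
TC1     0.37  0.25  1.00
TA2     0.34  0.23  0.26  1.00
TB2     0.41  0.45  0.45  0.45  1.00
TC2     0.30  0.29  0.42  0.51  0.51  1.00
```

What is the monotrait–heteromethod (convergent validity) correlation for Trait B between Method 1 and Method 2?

Same trait (TB), different methods: r(TB1, TB2) = 0.45.

0.45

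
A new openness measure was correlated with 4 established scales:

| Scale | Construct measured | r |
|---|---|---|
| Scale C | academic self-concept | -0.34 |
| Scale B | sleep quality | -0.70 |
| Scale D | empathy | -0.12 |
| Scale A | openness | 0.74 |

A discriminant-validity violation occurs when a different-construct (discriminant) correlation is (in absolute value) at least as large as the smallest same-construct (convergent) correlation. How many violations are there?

0

Convergent (same construct = openness): Scale A.
Smallest convergent = 0.74. Discriminant |r|: 0.34, 0.70, 0.12; count ≥ 0.74 → 0.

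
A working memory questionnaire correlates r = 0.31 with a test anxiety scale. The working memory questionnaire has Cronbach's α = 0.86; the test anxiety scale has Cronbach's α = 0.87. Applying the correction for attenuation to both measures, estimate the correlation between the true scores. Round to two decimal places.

0.36

r_true = r_obs / √(r_xx · r_yy) = 0.31 / √(0.86 × 0.87) = 0.31 / √0.7482 = 0.31 / 0.8650 ≈ 0.36.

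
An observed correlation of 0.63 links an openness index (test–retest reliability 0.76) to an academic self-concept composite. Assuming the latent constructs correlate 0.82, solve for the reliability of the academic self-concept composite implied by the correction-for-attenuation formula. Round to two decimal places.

r_true = r_obs / √(r_xx · r_yy) ⇒ 0.82 = 0.63 / √(0.76 · r_yy).
√(0.76 · r_yy) = 0.63 / 0.82 = 0.7683; 0.76 · r_yy = 0.5903; r_yy = 0.5903 / 0.76 ≈ 0.78.

0.78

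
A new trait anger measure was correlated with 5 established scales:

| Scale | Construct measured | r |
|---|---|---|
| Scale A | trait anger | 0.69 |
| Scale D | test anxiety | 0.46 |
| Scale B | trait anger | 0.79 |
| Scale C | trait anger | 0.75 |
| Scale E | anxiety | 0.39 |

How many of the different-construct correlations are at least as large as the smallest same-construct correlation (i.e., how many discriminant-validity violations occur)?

Convergent (same construct = trait anger): Scale A, Scale B, Scale C.
Smallest convergent = 0.69. Discriminant values: 0.46, 0.39; count ≥ 0.69 → 0.

0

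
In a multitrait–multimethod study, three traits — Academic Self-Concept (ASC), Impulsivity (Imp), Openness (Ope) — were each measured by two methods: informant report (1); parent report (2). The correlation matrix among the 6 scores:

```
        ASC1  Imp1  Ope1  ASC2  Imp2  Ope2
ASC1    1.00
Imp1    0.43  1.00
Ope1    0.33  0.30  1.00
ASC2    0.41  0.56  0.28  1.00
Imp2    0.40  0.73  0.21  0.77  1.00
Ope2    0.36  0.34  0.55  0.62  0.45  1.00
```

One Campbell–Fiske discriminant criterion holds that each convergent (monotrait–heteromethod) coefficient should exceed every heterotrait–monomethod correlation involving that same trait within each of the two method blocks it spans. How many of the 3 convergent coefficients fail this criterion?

3

Each convergent coefficient versus the relevant comparison correlations:
ASC (methods 1·2): 0.41 vs {0.43, 0.77, 0.33, 0.62} → fail.
Imp (methods 1·2): 0.73 vs {0.43, 0.77, 0.30, 0.45} → fail.
Ope (methods 1·2): 0.55 vs {0.33, 0.62, 0.30, 0.45} → fail.
3 of 3 fail.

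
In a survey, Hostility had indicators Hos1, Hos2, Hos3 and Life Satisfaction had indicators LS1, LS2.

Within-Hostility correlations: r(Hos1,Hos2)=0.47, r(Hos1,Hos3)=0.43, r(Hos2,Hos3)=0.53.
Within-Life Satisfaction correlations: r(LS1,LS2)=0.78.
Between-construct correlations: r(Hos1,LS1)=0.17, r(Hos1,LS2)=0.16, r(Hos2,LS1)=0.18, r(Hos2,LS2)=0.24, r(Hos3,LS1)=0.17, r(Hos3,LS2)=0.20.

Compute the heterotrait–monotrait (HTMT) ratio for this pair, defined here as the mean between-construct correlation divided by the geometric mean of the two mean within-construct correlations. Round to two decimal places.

Mean heterotrait r = 1.12/6 = 0.1867.
Mean within-Hos = 1.43/3 = 0.4767; mean within-LS = 0.78/1 = 0.7800.
Geometric mean = √(0.4767 × 0.7800) = 0.6098.
HTMT = 0.1867 / 0.6098 = 0.31.

0.31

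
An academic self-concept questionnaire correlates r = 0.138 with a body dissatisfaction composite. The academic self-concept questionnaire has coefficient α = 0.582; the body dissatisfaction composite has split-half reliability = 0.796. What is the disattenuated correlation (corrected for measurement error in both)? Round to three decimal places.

r_true = r_obs / √(r_xx · r_yy) = 0.138 / √(0.582 × 0.796) = 0.138 / √0.463272 = 0.138 / 0.6806 ≈ 0.203.

0.203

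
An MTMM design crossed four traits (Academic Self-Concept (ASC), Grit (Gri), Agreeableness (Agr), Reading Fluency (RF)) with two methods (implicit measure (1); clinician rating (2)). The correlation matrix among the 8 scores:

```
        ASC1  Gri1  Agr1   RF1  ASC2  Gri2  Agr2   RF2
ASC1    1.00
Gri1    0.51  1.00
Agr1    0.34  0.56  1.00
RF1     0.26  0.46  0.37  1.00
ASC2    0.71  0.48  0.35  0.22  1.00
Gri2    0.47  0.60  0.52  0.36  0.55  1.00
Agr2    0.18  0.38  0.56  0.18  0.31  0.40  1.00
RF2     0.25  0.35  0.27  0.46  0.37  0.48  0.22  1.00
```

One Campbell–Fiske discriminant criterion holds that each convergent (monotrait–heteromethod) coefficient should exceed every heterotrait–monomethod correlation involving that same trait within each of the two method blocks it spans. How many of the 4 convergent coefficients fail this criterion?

Convergent coefficients and their comparison sets:
ASC (methods 1·2): 0.71 vs {0.51, 0.55, 0.34, 0.31, 0.26, 0.37} → pass.
Gri (methods 1·2): 0.60 vs {0.51, 0.55, 0.56, 0.40, 0.46, 0.48} → pass.
Agr (methods 1·2): 0.56 vs {0.34, 0.31, 0.56, 0.40, 0.37, 0.22} → fail.
RF (methods 1·2): 0.46 vs {0.26, 0.37, 0.46, 0.48, 0.37, 0.22} → fail.
2 of 4 fail.

2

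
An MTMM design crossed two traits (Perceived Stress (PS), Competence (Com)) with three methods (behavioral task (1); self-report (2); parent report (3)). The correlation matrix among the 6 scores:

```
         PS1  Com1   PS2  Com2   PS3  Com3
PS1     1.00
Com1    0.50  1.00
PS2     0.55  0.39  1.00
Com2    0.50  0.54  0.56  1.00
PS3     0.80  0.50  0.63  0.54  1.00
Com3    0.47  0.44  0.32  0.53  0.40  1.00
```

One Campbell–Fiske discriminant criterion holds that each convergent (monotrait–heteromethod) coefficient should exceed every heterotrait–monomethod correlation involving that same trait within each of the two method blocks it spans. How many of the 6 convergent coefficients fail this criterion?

Each convergent coefficient versus the relevant comparison correlations:
PS (methods 1·2): 0.55 vs {0.50, 0.56} → fail.
PS (methods 1·3): 0.80 vs {0.50, 0.40} → pass.
PS (methods 2·3): 0.63 vs {0.56, 0.40} → pass.
Com (methods 1·2): 0.54 vs {0.50, 0.56} → fail.
Com (methods 1·3): 0.44 vs {0.50, 0.40} → fail.
Com (methods 2·3): 0.53 vs {0.56, 0.40} → fail.
4 of 6 fail.

4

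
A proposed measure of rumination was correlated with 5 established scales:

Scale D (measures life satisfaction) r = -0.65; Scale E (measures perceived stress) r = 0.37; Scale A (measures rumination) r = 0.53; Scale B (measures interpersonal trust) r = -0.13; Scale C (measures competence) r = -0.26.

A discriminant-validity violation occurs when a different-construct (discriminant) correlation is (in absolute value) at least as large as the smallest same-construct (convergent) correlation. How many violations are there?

1

Convergent (same construct = rumination): Scale A.
Smallest convergent = 0.53. Discriminant |r|: 0.65, 0.37, 0.13, 0.26; count ≥ 0.53 → 1.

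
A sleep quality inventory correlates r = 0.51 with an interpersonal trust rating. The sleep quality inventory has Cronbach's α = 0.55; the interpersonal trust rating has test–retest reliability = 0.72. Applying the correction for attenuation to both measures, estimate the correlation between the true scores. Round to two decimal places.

0.81

r_true = r_obs / √(r_xx · r_yy) = 0.51 / √(0.55 × 0.72) = 0.51 / √0.3960 = 0.51 / 0.6293 ≈ 0.81.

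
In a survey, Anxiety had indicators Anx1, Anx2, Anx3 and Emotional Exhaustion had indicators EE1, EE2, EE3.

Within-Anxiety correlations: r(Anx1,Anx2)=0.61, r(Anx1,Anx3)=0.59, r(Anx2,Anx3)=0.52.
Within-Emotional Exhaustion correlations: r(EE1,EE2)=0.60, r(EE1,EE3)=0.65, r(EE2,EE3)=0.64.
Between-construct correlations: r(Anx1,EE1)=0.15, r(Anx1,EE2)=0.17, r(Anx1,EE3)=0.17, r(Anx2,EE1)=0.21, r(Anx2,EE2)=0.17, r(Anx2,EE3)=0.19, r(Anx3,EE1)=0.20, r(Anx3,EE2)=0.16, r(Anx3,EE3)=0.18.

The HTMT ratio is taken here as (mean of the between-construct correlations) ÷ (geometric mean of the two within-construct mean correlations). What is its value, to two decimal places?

0.30

Mean heterotrait r = 1.60/9 = 0.1778.
Mean within-Anx = 1.72/3 = 0.5733; mean within-EE = 1.89/3 = 0.6300.
Geometric mean = √(0.5733 × 0.6300) = 0.6010.
HTMT = 0.1778 / 0.6010 = 0.30.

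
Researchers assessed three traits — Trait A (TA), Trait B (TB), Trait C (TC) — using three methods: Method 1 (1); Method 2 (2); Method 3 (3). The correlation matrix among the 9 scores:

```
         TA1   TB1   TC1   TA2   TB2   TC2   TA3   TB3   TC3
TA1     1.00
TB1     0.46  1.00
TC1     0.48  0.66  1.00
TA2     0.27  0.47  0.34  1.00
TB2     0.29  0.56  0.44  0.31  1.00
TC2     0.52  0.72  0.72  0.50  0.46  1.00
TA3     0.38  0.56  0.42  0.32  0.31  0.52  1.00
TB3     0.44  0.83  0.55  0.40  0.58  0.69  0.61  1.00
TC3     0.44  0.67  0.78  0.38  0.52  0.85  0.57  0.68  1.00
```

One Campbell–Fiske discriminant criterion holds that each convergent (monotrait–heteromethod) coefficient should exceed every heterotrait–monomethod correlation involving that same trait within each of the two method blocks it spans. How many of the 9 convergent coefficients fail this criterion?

Checking each validity diagonal entry against its comparison values:
TA (methods 1·2): 0.27 vs {0.46, 0.31, 0.48, 0.50} → fail.
TA (methods 1·3): 0.38 vs {0.46, 0.61, 0.48, 0.57} → fail.
TA (methods 2·3): 0.32 vs {0.31, 0.61, 0.50, 0.57} → fail.
TB (methods 1·2): 0.56 vs {0.46, 0.31, 0.66, 0.46} → fail.
TB (methods 1·3): 0.83 vs {0.46, 0.61, 0.66, 0.68} → pass.
TB (methods 2·3): 0.58 vs {0.31, 0.61, 0.46, 0.68} → fail.
TC (methods 1·2): 0.72 vs {0.48, 0.50, 0.66, 0.46} → pass.
TC (methods 1·3): 0.78 vs {0.48, 0.57, 0.66, 0.68} → pass.
TC (methods 2·3): 0.85 vs {0.50, 0.57, 0.46, 0.68} → pass.
5 of 9 fail.

5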